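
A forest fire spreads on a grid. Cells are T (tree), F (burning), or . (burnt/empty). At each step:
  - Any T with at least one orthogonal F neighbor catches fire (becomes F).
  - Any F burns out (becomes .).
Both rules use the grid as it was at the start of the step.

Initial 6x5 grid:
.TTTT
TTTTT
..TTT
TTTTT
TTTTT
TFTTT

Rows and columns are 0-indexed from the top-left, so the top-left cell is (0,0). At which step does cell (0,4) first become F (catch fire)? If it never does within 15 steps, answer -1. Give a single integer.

Step 1: cell (0,4)='T' (+3 fires, +1 burnt)
Step 2: cell (0,4)='T' (+4 fires, +3 burnt)
Step 3: cell (0,4)='T' (+4 fires, +4 burnt)
Step 4: cell (0,4)='T' (+3 fires, +4 burnt)
Step 5: cell (0,4)='T' (+3 fires, +3 burnt)
Step 6: cell (0,4)='T' (+4 fires, +3 burnt)
Step 7: cell (0,4)='T' (+4 fires, +4 burnt)
Step 8: cell (0,4)='F' (+1 fires, +4 burnt)
  -> target ignites at step 8
Step 9: cell (0,4)='.' (+0 fires, +1 burnt)
  fire out at step 9

8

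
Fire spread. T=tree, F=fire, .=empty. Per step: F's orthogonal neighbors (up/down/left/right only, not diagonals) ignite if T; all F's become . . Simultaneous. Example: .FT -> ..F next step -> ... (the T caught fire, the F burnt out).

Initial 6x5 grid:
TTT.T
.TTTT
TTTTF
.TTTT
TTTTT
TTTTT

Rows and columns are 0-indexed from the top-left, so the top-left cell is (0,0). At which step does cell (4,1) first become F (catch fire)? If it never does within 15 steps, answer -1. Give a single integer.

Step 1: cell (4,1)='T' (+3 fires, +1 burnt)
Step 2: cell (4,1)='T' (+5 fires, +3 burnt)
Step 3: cell (4,1)='T' (+5 fires, +5 burnt)
Step 4: cell (4,1)='T' (+6 fires, +5 burnt)
Step 5: cell (4,1)='F' (+3 fires, +6 burnt)
  -> target ignites at step 5
Step 6: cell (4,1)='.' (+3 fires, +3 burnt)
Step 7: cell (4,1)='.' (+1 fires, +3 burnt)
Step 8: cell (4,1)='.' (+0 fires, +1 burnt)
  fire out at step 8

5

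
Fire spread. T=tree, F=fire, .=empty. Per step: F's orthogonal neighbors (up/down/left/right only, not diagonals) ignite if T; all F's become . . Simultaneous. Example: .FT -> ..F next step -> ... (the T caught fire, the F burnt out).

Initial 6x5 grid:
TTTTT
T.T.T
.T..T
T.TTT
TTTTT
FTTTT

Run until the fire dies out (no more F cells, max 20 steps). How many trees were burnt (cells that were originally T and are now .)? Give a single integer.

Step 1: +2 fires, +1 burnt (F count now 2)
Step 2: +3 fires, +2 burnt (F count now 3)
Step 3: +2 fires, +3 burnt (F count now 2)
Step 4: +3 fires, +2 burnt (F count now 3)
Step 5: +2 fires, +3 burnt (F count now 2)
Step 6: +1 fires, +2 burnt (F count now 1)
Step 7: +1 fires, +1 burnt (F count now 1)
Step 8: +1 fires, +1 burnt (F count now 1)
Step 9: +1 fires, +1 burnt (F count now 1)
Step 10: +1 fires, +1 burnt (F count now 1)
Step 11: +1 fires, +1 burnt (F count now 1)
Step 12: +2 fires, +1 burnt (F count now 2)
Step 13: +1 fires, +2 burnt (F count now 1)
Step 14: +1 fires, +1 burnt (F count now 1)
Step 15: +0 fires, +1 burnt (F count now 0)
Fire out after step 15
Initially T: 23, now '.': 29
Total burnt (originally-T cells now '.'): 22

Answer: 22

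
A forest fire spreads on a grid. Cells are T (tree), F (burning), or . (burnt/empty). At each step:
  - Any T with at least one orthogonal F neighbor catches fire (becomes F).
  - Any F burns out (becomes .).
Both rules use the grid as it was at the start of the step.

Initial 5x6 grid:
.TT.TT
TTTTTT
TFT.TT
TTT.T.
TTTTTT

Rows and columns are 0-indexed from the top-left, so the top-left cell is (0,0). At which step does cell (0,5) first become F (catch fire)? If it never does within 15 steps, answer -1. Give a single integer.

Step 1: cell (0,5)='T' (+4 fires, +1 burnt)
Step 2: cell (0,5)='T' (+6 fires, +4 burnt)
Step 3: cell (0,5)='T' (+4 fires, +6 burnt)
Step 4: cell (0,5)='T' (+2 fires, +4 burnt)
Step 5: cell (0,5)='T' (+4 fires, +2 burnt)
Step 6: cell (0,5)='F' (+4 fires, +4 burnt)
  -> target ignites at step 6
Step 7: cell (0,5)='.' (+0 fires, +4 burnt)
  fire out at step 7

6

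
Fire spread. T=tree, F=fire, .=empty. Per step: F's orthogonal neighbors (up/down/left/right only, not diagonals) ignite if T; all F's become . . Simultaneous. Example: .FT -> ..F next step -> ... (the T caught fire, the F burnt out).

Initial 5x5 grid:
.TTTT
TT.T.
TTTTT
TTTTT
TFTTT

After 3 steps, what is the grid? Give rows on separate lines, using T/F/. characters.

Step 1: 3 trees catch fire, 1 burn out
  .TTTT
  TT.T.
  TTTTT
  TFTTT
  F.FTT
Step 2: 4 trees catch fire, 3 burn out
  .TTTT
  TT.T.
  TFTTT
  F.FTT
  ...FT
Step 3: 5 trees catch fire, 4 burn out
  .TTTT
  TF.T.
  F.FTT
  ...FT
  ....F

.TTTT
TF.T.
F.FTT
...FT
....F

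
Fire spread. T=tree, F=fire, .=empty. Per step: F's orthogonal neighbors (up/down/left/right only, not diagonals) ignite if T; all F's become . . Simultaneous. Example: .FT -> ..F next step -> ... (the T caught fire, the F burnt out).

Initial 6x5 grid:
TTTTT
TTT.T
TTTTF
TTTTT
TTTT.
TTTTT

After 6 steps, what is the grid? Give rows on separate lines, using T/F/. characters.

Step 1: 3 trees catch fire, 1 burn out
  TTTTT
  TTT.F
  TTTF.
  TTTTF
  TTTT.
  TTTTT
Step 2: 3 trees catch fire, 3 burn out
  TTTTF
  TTT..
  TTF..
  TTTF.
  TTTT.
  TTTTT
Step 3: 5 trees catch fire, 3 burn out
  TTTF.
  TTF..
  TF...
  TTF..
  TTTF.
  TTTTT
Step 4: 6 trees catch fire, 5 burn out
  TTF..
  TF...
  F....
  TF...
  TTF..
  TTTFT
Step 5: 6 trees catch fire, 6 burn out
  TF...
  F....
  .....
  F....
  TF...
  TTF.F
Step 6: 3 trees catch fire, 6 burn out
  F....
  .....
  .....
  .....
  F....
  TF...

F....
.....
.....
.....
F....
TF...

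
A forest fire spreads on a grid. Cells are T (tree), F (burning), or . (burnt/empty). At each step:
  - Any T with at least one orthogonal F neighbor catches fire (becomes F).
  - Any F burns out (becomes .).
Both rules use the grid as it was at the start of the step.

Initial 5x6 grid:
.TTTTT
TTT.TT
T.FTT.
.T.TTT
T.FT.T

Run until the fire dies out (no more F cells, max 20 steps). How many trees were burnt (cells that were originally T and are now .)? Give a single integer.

Step 1: +3 fires, +2 burnt (F count now 3)
Step 2: +4 fires, +3 burnt (F count now 4)
Step 3: +5 fires, +4 burnt (F count now 5)
Step 4: +4 fires, +5 burnt (F count now 4)
Step 5: +2 fires, +4 burnt (F count now 2)
Step 6: +0 fires, +2 burnt (F count now 0)
Fire out after step 6
Initially T: 20, now '.': 28
Total burnt (originally-T cells now '.'): 18

Answer: 18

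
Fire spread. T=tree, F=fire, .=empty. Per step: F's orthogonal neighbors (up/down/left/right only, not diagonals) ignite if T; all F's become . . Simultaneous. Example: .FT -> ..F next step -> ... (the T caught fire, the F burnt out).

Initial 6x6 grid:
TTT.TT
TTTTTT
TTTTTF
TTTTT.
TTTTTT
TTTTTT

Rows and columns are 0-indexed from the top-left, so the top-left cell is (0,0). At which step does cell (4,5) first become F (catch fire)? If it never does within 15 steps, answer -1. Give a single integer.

Step 1: cell (4,5)='T' (+2 fires, +1 burnt)
Step 2: cell (4,5)='T' (+4 fires, +2 burnt)
Step 3: cell (4,5)='T' (+5 fires, +4 burnt)
Step 4: cell (4,5)='F' (+6 fires, +5 burnt)
  -> target ignites at step 4
Step 5: cell (4,5)='.' (+7 fires, +6 burnt)
Step 6: cell (4,5)='.' (+5 fires, +7 burnt)
Step 7: cell (4,5)='.' (+3 fires, +5 burnt)
Step 8: cell (4,5)='.' (+1 fires, +3 burnt)
Step 9: cell (4,5)='.' (+0 fires, +1 burnt)
  fire out at step 9

4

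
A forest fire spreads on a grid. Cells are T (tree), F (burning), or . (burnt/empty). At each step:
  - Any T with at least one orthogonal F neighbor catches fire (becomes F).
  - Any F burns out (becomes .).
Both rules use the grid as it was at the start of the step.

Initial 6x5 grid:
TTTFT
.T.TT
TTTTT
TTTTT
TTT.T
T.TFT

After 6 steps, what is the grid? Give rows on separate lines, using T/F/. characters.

Step 1: 5 trees catch fire, 2 burn out
  TTF.F
  .T.FT
  TTTTT
  TTTTT
  TTT.T
  T.F.F
Step 2: 5 trees catch fire, 5 burn out
  TF...
  .T..F
  TTTFT
  TTTTT
  TTF.F
  T....
Step 3: 8 trees catch fire, 5 burn out
  F....
  .F...
  TTF.F
  TTFFF
  TF...
  T....
Step 4: 3 trees catch fire, 8 burn out
  .....
  .....
  TF...
  TF...
  F....
  T....
Step 5: 3 trees catch fire, 3 burn out
  .....
  .....
  F....
  F....
  .....
  F....
Step 6: 0 trees catch fire, 3 burn out
  .....
  .....
  .....
  .....
  .....
  .....

.....
.....
.....
.....
.....
.....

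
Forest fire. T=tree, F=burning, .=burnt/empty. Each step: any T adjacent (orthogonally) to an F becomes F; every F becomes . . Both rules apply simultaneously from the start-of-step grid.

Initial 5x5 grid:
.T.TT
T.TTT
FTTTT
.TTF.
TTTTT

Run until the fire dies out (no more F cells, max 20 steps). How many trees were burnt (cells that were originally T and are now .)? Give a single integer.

Answer: 17

Derivation:
Step 1: +5 fires, +2 burnt (F count now 5)
Step 2: +6 fires, +5 burnt (F count now 6)
Step 3: +4 fires, +6 burnt (F count now 4)
Step 4: +2 fires, +4 burnt (F count now 2)
Step 5: +0 fires, +2 burnt (F count now 0)
Fire out after step 5
Initially T: 18, now '.': 24
Total burnt (originally-T cells now '.'): 17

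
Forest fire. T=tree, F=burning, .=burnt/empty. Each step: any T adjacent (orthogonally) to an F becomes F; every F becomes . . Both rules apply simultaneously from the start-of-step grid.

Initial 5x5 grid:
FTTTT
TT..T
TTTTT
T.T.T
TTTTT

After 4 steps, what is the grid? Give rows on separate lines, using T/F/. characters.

Step 1: 2 trees catch fire, 1 burn out
  .FTTT
  FT..T
  TTTTT
  T.T.T
  TTTTT
Step 2: 3 trees catch fire, 2 burn out
  ..FTT
  .F..T
  FTTTT
  T.T.T
  TTTTT
Step 3: 3 trees catch fire, 3 burn out
  ...FT
  ....T
  .FTTT
  F.T.T
  TTTTT
Step 4: 3 trees catch fire, 3 burn out
  ....F
  ....T
  ..FTT
  ..T.T
  FTTTT

....F
....T
..FTT
..T.T
FTTTT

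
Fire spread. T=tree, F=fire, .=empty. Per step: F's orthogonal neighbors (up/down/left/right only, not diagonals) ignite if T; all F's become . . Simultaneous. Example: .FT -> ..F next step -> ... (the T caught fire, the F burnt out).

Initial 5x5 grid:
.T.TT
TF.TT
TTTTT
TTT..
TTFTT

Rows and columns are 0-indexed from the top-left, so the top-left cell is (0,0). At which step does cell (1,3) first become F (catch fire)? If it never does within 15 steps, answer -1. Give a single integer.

Step 1: cell (1,3)='T' (+6 fires, +2 burnt)
Step 2: cell (1,3)='T' (+5 fires, +6 burnt)
Step 3: cell (1,3)='T' (+2 fires, +5 burnt)
Step 4: cell (1,3)='F' (+2 fires, +2 burnt)
  -> target ignites at step 4
Step 5: cell (1,3)='.' (+2 fires, +2 burnt)
Step 6: cell (1,3)='.' (+1 fires, +2 burnt)
Step 7: cell (1,3)='.' (+0 fires, +1 burnt)
  fire out at step 7

4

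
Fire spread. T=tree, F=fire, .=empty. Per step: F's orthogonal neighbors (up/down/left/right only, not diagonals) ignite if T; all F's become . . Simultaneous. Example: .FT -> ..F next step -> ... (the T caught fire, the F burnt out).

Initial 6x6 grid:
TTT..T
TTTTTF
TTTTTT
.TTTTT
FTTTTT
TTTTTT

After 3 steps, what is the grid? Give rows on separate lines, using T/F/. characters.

Step 1: 5 trees catch fire, 2 burn out
  TTT..F
  TTTTF.
  TTTTTF
  .TTTTT
  .FTTTT
  FTTTTT
Step 2: 6 trees catch fire, 5 burn out
  TTT...
  TTTF..
  TTTTF.
  .FTTTF
  ..FTTT
  .FTTTT
Step 3: 8 trees catch fire, 6 burn out
  TTT...
  TTF...
  TFTF..
  ..FTF.
  ...FTF
  ..FTTT

TTT...
TTF...
TFTF..
..FTF.
...FTF
..FTTT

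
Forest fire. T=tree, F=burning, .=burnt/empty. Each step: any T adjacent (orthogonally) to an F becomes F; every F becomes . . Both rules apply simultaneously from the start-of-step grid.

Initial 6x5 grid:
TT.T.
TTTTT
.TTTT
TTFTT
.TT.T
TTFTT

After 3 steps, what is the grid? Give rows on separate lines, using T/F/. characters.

Step 1: 6 trees catch fire, 2 burn out
  TT.T.
  TTTTT
  .TFTT
  TF.FT
  .TF.T
  TF.FT
Step 2: 8 trees catch fire, 6 burn out
  TT.T.
  TTFTT
  .F.FT
  F...F
  .F..T
  F...F
Step 3: 4 trees catch fire, 8 burn out
  TT.T.
  TF.FT
  ....F
  .....
  ....F
  .....

TT.T.
TF.FT
....F
.....
....F
.....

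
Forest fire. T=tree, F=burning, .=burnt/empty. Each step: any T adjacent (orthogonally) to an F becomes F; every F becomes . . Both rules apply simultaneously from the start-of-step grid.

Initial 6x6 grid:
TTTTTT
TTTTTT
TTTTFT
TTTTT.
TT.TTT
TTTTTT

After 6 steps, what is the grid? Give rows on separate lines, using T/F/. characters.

Step 1: 4 trees catch fire, 1 burn out
  TTTTTT
  TTTTFT
  TTTF.F
  TTTTF.
  TT.TTT
  TTTTTT
Step 2: 6 trees catch fire, 4 burn out
  TTTTFT
  TTTF.F
  TTF...
  TTTF..
  TT.TFT
  TTTTTT
Step 3: 8 trees catch fire, 6 burn out
  TTTF.F
  TTF...
  TF....
  TTF...
  TT.F.F
  TTTTFT
Step 4: 6 trees catch fire, 8 burn out
  TTF...
  TF....
  F.....
  TF....
  TT....
  TTTF.F
Step 5: 5 trees catch fire, 6 burn out
  TF....
  F.....
  ......
  F.....
  TF....
  TTF...
Step 6: 3 trees catch fire, 5 burn out
  F.....
  ......
  ......
  ......
  F.....
  TF....

F.....
......
......
......
F.....
TF....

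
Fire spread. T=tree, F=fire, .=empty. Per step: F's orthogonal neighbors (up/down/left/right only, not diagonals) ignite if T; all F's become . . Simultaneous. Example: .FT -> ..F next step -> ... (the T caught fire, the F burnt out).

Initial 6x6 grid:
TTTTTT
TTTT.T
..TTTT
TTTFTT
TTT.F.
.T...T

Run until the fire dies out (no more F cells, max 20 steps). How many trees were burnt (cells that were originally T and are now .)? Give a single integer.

Answer: 24

Derivation:
Step 1: +3 fires, +2 burnt (F count now 3)
Step 2: +6 fires, +3 burnt (F count now 6)
Step 3: +5 fires, +6 burnt (F count now 5)
Step 4: +6 fires, +5 burnt (F count now 6)
Step 5: +3 fires, +6 burnt (F count now 3)
Step 6: +1 fires, +3 burnt (F count now 1)
Step 7: +0 fires, +1 burnt (F count now 0)
Fire out after step 7
Initially T: 25, now '.': 35
Total burnt (originally-T cells now '.'): 24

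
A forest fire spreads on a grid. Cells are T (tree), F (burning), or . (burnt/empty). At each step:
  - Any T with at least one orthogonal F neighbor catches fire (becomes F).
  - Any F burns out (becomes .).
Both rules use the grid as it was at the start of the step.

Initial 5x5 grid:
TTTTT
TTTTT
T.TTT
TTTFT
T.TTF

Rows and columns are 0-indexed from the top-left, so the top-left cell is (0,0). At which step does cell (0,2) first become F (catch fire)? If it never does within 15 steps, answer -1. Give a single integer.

Step 1: cell (0,2)='T' (+4 fires, +2 burnt)
Step 2: cell (0,2)='T' (+5 fires, +4 burnt)
Step 3: cell (0,2)='T' (+4 fires, +5 burnt)
Step 4: cell (0,2)='F' (+5 fires, +4 burnt)
  -> target ignites at step 4
Step 5: cell (0,2)='.' (+2 fires, +5 burnt)
Step 6: cell (0,2)='.' (+1 fires, +2 burnt)
Step 7: cell (0,2)='.' (+0 fires, +1 burnt)
  fire out at step 7

4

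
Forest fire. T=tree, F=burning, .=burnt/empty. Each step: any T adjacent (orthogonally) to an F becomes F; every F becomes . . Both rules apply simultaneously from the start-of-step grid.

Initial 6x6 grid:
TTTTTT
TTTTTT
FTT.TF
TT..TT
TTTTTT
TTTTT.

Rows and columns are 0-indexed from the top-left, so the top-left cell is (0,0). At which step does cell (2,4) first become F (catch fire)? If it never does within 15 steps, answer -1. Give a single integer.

Step 1: cell (2,4)='F' (+6 fires, +2 burnt)
  -> target ignites at step 1
Step 2: cell (2,4)='.' (+9 fires, +6 burnt)
Step 3: cell (2,4)='.' (+7 fires, +9 burnt)
Step 4: cell (2,4)='.' (+6 fires, +7 burnt)
Step 5: cell (2,4)='.' (+2 fires, +6 burnt)
Step 6: cell (2,4)='.' (+0 fires, +2 burnt)
  fire out at step 6

1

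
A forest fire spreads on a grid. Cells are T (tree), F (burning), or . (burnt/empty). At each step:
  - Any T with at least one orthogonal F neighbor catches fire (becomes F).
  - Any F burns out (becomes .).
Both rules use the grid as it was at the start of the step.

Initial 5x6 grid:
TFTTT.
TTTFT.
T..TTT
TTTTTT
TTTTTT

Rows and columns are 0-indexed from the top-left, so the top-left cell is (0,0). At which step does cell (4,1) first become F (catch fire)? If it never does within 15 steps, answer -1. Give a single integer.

Step 1: cell (4,1)='T' (+7 fires, +2 burnt)
Step 2: cell (4,1)='T' (+4 fires, +7 burnt)
Step 3: cell (4,1)='T' (+5 fires, +4 burnt)
Step 4: cell (4,1)='T' (+5 fires, +5 burnt)
Step 5: cell (4,1)='F' (+3 fires, +5 burnt)
  -> target ignites at step 5
Step 6: cell (4,1)='.' (+0 fires, +3 burnt)
  fire out at step 6

5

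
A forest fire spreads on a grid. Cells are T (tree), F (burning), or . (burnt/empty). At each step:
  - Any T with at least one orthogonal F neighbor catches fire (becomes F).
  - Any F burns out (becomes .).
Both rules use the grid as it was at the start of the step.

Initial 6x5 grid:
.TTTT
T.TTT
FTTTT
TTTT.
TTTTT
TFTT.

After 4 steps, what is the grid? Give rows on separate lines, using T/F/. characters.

Step 1: 6 trees catch fire, 2 burn out
  .TTTT
  F.TTT
  .FTTT
  FTTT.
  TFTTT
  F.FT.
Step 2: 5 trees catch fire, 6 burn out
  .TTTT
  ..TTT
  ..FTT
  .FTT.
  F.FTT
  ...F.
Step 3: 4 trees catch fire, 5 burn out
  .TTTT
  ..FTT
  ...FT
  ..FT.
  ...FT
  .....
Step 4: 5 trees catch fire, 4 burn out
  .TFTT
  ...FT
  ....F
  ...F.
  ....F
  .....

.TFTT
...FT
....F
...F.
....F
.....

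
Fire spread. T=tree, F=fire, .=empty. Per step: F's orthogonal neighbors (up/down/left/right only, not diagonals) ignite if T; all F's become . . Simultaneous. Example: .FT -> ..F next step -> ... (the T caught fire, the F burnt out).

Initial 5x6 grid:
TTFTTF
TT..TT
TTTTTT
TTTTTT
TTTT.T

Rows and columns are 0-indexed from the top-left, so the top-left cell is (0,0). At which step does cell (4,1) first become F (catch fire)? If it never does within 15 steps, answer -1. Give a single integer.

Step 1: cell (4,1)='T' (+4 fires, +2 burnt)
Step 2: cell (4,1)='T' (+4 fires, +4 burnt)
Step 3: cell (4,1)='T' (+4 fires, +4 burnt)
Step 4: cell (4,1)='T' (+6 fires, +4 burnt)
Step 5: cell (4,1)='F' (+4 fires, +6 burnt)
  -> target ignites at step 5
Step 6: cell (4,1)='.' (+3 fires, +4 burnt)
Step 7: cell (4,1)='.' (+0 fires, +3 burnt)
  fire out at step 7

5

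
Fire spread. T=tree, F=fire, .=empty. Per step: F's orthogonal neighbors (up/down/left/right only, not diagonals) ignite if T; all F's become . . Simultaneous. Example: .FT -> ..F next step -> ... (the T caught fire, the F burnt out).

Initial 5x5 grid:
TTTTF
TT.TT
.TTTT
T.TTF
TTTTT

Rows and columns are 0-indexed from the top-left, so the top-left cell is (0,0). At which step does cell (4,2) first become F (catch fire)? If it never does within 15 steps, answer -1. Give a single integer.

Step 1: cell (4,2)='T' (+5 fires, +2 burnt)
Step 2: cell (4,2)='T' (+5 fires, +5 burnt)
Step 3: cell (4,2)='F' (+3 fires, +5 burnt)
  -> target ignites at step 3
Step 4: cell (4,2)='.' (+4 fires, +3 burnt)
Step 5: cell (4,2)='.' (+2 fires, +4 burnt)
Step 6: cell (4,2)='.' (+1 fires, +2 burnt)
Step 7: cell (4,2)='.' (+0 fires, +1 burnt)
  fire out at step 7

3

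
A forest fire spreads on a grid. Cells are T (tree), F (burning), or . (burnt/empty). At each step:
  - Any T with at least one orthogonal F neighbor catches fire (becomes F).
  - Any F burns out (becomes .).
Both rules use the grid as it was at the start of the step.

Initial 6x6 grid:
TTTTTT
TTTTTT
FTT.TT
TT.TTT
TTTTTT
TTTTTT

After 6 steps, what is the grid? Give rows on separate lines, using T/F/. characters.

Step 1: 3 trees catch fire, 1 burn out
  TTTTTT
  FTTTTT
  .FT.TT
  FT.TTT
  TTTTTT
  TTTTTT
Step 2: 5 trees catch fire, 3 burn out
  FTTTTT
  .FTTTT
  ..F.TT
  .F.TTT
  FTTTTT
  TTTTTT
Step 3: 4 trees catch fire, 5 burn out
  .FTTTT
  ..FTTT
  ....TT
  ...TTT
  .FTTTT
  FTTTTT
Step 4: 4 trees catch fire, 4 burn out
  ..FTTT
  ...FTT
  ....TT
  ...TTT
  ..FTTT
  .FTTTT
Step 5: 4 trees catch fire, 4 burn out
  ...FTT
  ....FT
  ....TT
  ...TTT
  ...FTT
  ..FTTT
Step 6: 6 trees catch fire, 4 burn out
  ....FT
  .....F
  ....FT
  ...FTT
  ....FT
  ...FTT

....FT
.....F
....FT
...FTT
....FT
...FTT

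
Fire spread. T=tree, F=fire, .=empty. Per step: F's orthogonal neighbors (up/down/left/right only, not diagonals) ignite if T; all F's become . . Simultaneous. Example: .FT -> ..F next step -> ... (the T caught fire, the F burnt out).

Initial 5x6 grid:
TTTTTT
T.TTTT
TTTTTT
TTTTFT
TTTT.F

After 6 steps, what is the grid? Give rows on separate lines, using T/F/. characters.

Step 1: 3 trees catch fire, 2 burn out
  TTTTTT
  T.TTTT
  TTTTFT
  TTTF.F
  TTTT..
Step 2: 5 trees catch fire, 3 burn out
  TTTTTT
  T.TTFT
  TTTF.F
  TTF...
  TTTF..
Step 3: 6 trees catch fire, 5 burn out
  TTTTFT
  T.TF.F
  TTF...
  TF....
  TTF...
Step 4: 6 trees catch fire, 6 burn out
  TTTF.F
  T.F...
  TF....
  F.....
  TF....
Step 5: 3 trees catch fire, 6 burn out
  TTF...
  T.....
  F.....
  ......
  F.....
Step 6: 2 trees catch fire, 3 burn out
  TF....
  F.....
  ......
  ......
  ......

TF....
F.....
......
......
......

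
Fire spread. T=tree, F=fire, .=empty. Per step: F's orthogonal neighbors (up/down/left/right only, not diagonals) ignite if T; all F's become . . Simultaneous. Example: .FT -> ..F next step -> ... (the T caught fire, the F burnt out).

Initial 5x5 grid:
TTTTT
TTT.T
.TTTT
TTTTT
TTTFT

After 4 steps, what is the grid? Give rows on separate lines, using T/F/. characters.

Step 1: 3 trees catch fire, 1 burn out
  TTTTT
  TTT.T
  .TTTT
  TTTFT
  TTF.F
Step 2: 4 trees catch fire, 3 burn out
  TTTTT
  TTT.T
  .TTFT
  TTF.F
  TF...
Step 3: 4 trees catch fire, 4 burn out
  TTTTT
  TTT.T
  .TF.F
  TF...
  F....
Step 4: 4 trees catch fire, 4 burn out
  TTTTT
  TTF.F
  .F...
  F....
  .....

TTTTT
TTF.F
.F...
F....
.....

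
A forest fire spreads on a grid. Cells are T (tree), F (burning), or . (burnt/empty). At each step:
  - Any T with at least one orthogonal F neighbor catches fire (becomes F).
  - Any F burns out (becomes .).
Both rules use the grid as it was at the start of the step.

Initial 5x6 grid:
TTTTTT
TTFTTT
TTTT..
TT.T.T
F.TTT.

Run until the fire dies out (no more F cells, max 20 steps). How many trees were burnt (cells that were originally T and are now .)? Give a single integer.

Step 1: +5 fires, +2 burnt (F count now 5)
Step 2: +8 fires, +5 burnt (F count now 8)
Step 3: +4 fires, +8 burnt (F count now 4)
Step 4: +2 fires, +4 burnt (F count now 2)
Step 5: +2 fires, +2 burnt (F count now 2)
Step 6: +0 fires, +2 burnt (F count now 0)
Fire out after step 6
Initially T: 22, now '.': 29
Total burnt (originally-T cells now '.'): 21

Answer: 21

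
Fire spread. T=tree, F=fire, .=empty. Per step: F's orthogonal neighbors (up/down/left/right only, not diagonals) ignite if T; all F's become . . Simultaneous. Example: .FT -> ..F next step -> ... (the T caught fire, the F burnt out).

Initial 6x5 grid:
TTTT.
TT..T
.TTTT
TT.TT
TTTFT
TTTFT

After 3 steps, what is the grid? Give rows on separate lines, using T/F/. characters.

Step 1: 5 trees catch fire, 2 burn out
  TTTT.
  TT..T
  .TTTT
  TT.FT
  TTF.F
  TTF.F
Step 2: 4 trees catch fire, 5 burn out
  TTTT.
  TT..T
  .TTFT
  TT..F
  TF...
  TF...
Step 3: 5 trees catch fire, 4 burn out
  TTTT.
  TT..T
  .TF.F
  TF...
  F....
  F....

TTTT.
TT..T
.TF.F
TF...
F....
F....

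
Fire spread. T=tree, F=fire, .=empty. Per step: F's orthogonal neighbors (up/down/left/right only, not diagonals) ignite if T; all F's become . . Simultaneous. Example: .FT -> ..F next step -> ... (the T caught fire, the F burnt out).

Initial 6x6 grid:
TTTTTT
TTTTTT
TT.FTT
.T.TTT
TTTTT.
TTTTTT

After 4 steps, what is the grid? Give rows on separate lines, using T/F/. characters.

Step 1: 3 trees catch fire, 1 burn out
  TTTTTT
  TTTFTT
  TT..FT
  .T.FTT
  TTTTT.
  TTTTTT
Step 2: 6 trees catch fire, 3 burn out
  TTTFTT
  TTF.FT
  TT...F
  .T..FT
  TTTFT.
  TTTTTT
Step 3: 8 trees catch fire, 6 burn out
  TTF.FT
  TF...F
  TT....
  .T...F
  TTF.F.
  TTTFTT
Step 4: 7 trees catch fire, 8 burn out
  TF...F
  F.....
  TF....
  .T....
  TF....
  TTF.FT

TF...F
F.....
TF....
.T....
TF....
TTF.FT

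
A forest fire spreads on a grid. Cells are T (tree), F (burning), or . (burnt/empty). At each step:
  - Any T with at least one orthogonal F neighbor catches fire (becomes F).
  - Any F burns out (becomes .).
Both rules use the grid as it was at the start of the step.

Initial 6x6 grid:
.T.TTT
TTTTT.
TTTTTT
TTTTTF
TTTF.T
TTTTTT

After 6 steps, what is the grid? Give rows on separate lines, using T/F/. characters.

Step 1: 6 trees catch fire, 2 burn out
  .T.TTT
  TTTTT.
  TTTTTF
  TTTFF.
  TTF..F
  TTTFTT
Step 2: 7 trees catch fire, 6 burn out
  .T.TTT
  TTTTT.
  TTTFF.
  TTF...
  TF....
  TTF.FF
Step 3: 6 trees catch fire, 7 burn out
  .T.TTT
  TTTFF.
  TTF...
  TF....
  F.....
  TF....
Step 4: 6 trees catch fire, 6 burn out
  .T.FFT
  TTF...
  TF....
  F.....
  ......
  F.....
Step 5: 3 trees catch fire, 6 burn out
  .T...F
  TF....
  F.....
  ......
  ......
  ......
Step 6: 2 trees catch fire, 3 burn out
  .F....
  F.....
  ......
  ......
  ......
  ......

.F....
F.....
......
......
......
......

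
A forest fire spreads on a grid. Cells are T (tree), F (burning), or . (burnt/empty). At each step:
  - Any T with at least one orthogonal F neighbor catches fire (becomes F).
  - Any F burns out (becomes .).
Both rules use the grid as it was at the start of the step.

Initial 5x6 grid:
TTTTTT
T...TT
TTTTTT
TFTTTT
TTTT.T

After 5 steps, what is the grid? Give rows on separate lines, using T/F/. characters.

Step 1: 4 trees catch fire, 1 burn out
  TTTTTT
  T...TT
  TFTTTT
  F.FTTT
  TFTT.T
Step 2: 5 trees catch fire, 4 burn out
  TTTTTT
  T...TT
  F.FTTT
  ...FTT
  F.FT.T
Step 3: 4 trees catch fire, 5 burn out
  TTTTTT
  F...TT
  ...FTT
  ....FT
  ...F.T
Step 4: 3 trees catch fire, 4 burn out
  FTTTTT
  ....TT
  ....FT
  .....F
  .....T
Step 5: 4 trees catch fire, 3 burn out
  .FTTTT
  ....FT
  .....F
  ......
  .....F

.FTTTT
....FT
.....F
......
.....F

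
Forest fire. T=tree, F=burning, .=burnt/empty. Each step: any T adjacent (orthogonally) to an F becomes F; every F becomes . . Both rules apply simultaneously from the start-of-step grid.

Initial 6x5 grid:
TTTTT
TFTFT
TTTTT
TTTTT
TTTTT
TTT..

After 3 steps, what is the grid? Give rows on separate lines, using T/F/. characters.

Step 1: 7 trees catch fire, 2 burn out
  TFTFT
  F.F.F
  TFTFT
  TTTTT
  TTTTT
  TTT..
Step 2: 8 trees catch fire, 7 burn out
  F.F.F
  .....
  F.F.F
  TFTFT
  TTTTT
  TTT..
Step 3: 5 trees catch fire, 8 burn out
  .....
  .....
  .....
  F.F.F
  TFTFT
  TTT..

.....
.....
.....
F.F.F
TFTFT
TTT..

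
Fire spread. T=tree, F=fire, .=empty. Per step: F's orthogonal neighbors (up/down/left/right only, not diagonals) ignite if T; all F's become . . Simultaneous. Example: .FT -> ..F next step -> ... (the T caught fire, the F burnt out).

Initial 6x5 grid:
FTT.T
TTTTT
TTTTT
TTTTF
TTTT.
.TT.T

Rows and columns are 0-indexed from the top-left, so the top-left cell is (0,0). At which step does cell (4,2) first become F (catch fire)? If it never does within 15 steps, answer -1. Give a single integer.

Step 1: cell (4,2)='T' (+4 fires, +2 burnt)
Step 2: cell (4,2)='T' (+7 fires, +4 burnt)
Step 3: cell (4,2)='F' (+8 fires, +7 burnt)
  -> target ignites at step 3
Step 4: cell (4,2)='.' (+3 fires, +8 burnt)
Step 5: cell (4,2)='.' (+1 fires, +3 burnt)
Step 6: cell (4,2)='.' (+0 fires, +1 burnt)
  fire out at step 6

3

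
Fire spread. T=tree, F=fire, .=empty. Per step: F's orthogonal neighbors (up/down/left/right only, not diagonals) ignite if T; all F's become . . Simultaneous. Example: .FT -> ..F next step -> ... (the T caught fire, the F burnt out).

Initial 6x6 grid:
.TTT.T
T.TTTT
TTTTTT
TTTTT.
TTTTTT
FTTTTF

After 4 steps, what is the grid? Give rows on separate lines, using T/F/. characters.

Step 1: 4 trees catch fire, 2 burn out
  .TTT.T
  T.TTTT
  TTTTTT
  TTTTT.
  FTTTTF
  .FTTF.
Step 2: 5 trees catch fire, 4 burn out
  .TTT.T
  T.TTTT
  TTTTTT
  FTTTT.
  .FTTF.
  ..FF..
Step 3: 5 trees catch fire, 5 burn out
  .TTT.T
  T.TTTT
  FTTTTT
  .FTTF.
  ..FF..
  ......
Step 4: 5 trees catch fire, 5 burn out
  .TTT.T
  F.TTTT
  .FTTFT
  ..FF..
  ......
  ......

.TTT.T
F.TTTT
.FTTFT
..FF..
......
......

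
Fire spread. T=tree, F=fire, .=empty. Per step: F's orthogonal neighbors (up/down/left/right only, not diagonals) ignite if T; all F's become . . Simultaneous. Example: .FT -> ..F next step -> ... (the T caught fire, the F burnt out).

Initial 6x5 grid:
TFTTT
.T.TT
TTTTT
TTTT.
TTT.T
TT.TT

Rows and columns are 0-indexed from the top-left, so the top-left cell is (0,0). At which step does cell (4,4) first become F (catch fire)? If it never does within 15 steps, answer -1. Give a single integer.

Step 1: cell (4,4)='T' (+3 fires, +1 burnt)
Step 2: cell (4,4)='T' (+2 fires, +3 burnt)
Step 3: cell (4,4)='T' (+5 fires, +2 burnt)
Step 4: cell (4,4)='T' (+5 fires, +5 burnt)
Step 5: cell (4,4)='T' (+5 fires, +5 burnt)
Step 6: cell (4,4)='T' (+1 fires, +5 burnt)
Step 7: cell (4,4)='T' (+0 fires, +1 burnt)
  fire out at step 7
Target never catches fire within 15 steps

-1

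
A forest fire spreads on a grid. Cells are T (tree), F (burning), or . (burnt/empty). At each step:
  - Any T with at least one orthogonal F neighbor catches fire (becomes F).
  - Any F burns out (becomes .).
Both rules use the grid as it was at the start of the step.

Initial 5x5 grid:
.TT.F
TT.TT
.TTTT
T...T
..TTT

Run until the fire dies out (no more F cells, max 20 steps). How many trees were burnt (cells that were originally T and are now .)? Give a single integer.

Step 1: +1 fires, +1 burnt (F count now 1)
Step 2: +2 fires, +1 burnt (F count now 2)
Step 3: +2 fires, +2 burnt (F count now 2)
Step 4: +2 fires, +2 burnt (F count now 2)
Step 5: +2 fires, +2 burnt (F count now 2)
Step 6: +2 fires, +2 burnt (F count now 2)
Step 7: +2 fires, +2 burnt (F count now 2)
Step 8: +1 fires, +2 burnt (F count now 1)
Step 9: +0 fires, +1 burnt (F count now 0)
Fire out after step 9
Initially T: 15, now '.': 24
Total burnt (originally-T cells now '.'): 14

Answer: 14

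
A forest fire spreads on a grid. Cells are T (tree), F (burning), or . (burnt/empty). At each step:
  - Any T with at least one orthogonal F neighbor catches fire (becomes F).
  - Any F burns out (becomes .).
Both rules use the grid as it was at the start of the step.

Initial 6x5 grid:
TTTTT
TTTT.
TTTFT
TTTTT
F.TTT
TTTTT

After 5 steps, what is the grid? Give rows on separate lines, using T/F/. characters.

Step 1: 6 trees catch fire, 2 burn out
  TTTTT
  TTTF.
  TTF.F
  FTTFT
  ..TTT
  FTTTT
Step 2: 9 trees catch fire, 6 burn out
  TTTFT
  TTF..
  FF...
  .FF.F
  ..TFT
  .FTTT
Step 3: 8 trees catch fire, 9 burn out
  TTF.F
  FF...
  .....
  .....
  ..F.F
  ..FFT
Step 4: 3 trees catch fire, 8 burn out
  FF...
  .....
  .....
  .....
  .....
  ....F
Step 5: 0 trees catch fire, 3 burn out
  .....
  .....
  .....
  .....
  .....
  .....

.....
.....
.....
.....
.....
.....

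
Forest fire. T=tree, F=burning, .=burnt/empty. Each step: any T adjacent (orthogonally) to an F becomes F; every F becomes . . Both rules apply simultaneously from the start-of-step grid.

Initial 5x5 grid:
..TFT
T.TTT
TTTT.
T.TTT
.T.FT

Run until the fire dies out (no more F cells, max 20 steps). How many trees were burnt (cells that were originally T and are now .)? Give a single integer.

Step 1: +5 fires, +2 burnt (F count now 5)
Step 2: +5 fires, +5 burnt (F count now 5)
Step 3: +1 fires, +5 burnt (F count now 1)
Step 4: +1 fires, +1 burnt (F count now 1)
Step 5: +1 fires, +1 burnt (F count now 1)
Step 6: +2 fires, +1 burnt (F count now 2)
Step 7: +0 fires, +2 burnt (F count now 0)
Fire out after step 7
Initially T: 16, now '.': 24
Total burnt (originally-T cells now '.'): 15

Answer: 15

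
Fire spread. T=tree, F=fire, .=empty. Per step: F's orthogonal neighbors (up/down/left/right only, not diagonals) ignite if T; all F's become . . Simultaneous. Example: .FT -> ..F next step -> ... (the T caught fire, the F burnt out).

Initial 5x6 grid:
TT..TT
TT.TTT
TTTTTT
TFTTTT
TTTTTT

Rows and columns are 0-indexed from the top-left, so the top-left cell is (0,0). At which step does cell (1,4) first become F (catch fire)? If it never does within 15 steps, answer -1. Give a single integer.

Step 1: cell (1,4)='T' (+4 fires, +1 burnt)
Step 2: cell (1,4)='T' (+6 fires, +4 burnt)
Step 3: cell (1,4)='T' (+5 fires, +6 burnt)
Step 4: cell (1,4)='T' (+5 fires, +5 burnt)
Step 5: cell (1,4)='F' (+3 fires, +5 burnt)
  -> target ignites at step 5
Step 6: cell (1,4)='.' (+2 fires, +3 burnt)
Step 7: cell (1,4)='.' (+1 fires, +2 burnt)
Step 8: cell (1,4)='.' (+0 fires, +1 burnt)
  fire out at step 8

5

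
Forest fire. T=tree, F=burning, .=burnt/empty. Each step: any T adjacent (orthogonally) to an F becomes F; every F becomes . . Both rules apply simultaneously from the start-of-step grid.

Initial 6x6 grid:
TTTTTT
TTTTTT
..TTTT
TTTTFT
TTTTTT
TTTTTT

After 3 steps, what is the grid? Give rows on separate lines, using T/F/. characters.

Step 1: 4 trees catch fire, 1 burn out
  TTTTTT
  TTTTTT
  ..TTFT
  TTTF.F
  TTTTFT
  TTTTTT
Step 2: 7 trees catch fire, 4 burn out
  TTTTTT
  TTTTFT
  ..TF.F
  TTF...
  TTTF.F
  TTTTFT
Step 3: 8 trees catch fire, 7 burn out
  TTTTFT
  TTTF.F
  ..F...
  TF....
  TTF...
  TTTF.F

TTTTFT
TTTF.F
..F...
TF....
TTF...
TTTF.F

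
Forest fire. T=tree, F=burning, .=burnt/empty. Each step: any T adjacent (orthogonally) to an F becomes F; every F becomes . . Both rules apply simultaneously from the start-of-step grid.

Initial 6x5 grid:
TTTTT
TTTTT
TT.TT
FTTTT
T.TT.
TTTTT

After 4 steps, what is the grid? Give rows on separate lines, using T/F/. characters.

Step 1: 3 trees catch fire, 1 burn out
  TTTTT
  TTTTT
  FT.TT
  .FTTT
  F.TT.
  TTTTT
Step 2: 4 trees catch fire, 3 burn out
  TTTTT
  FTTTT
  .F.TT
  ..FTT
  ..TT.
  FTTTT
Step 3: 5 trees catch fire, 4 burn out
  FTTTT
  .FTTT
  ...TT
  ...FT
  ..FT.
  .FTTT
Step 4: 6 trees catch fire, 5 burn out
  .FTTT
  ..FTT
  ...FT
  ....F
  ...F.
  ..FTT

.FTTT
..FTT
...FT
....F
...F.
..FTT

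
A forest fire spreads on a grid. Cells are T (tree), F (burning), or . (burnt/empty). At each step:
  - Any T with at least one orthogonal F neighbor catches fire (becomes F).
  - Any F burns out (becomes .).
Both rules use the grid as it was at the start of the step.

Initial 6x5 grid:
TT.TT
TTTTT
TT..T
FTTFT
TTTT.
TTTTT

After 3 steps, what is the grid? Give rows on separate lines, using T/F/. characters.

Step 1: 6 trees catch fire, 2 burn out
  TT.TT
  TTTTT
  FT..T
  .FF.F
  FTTF.
  TTTTT
Step 2: 7 trees catch fire, 6 burn out
  TT.TT
  FTTTT
  .F..F
  .....
  .FF..
  FTTFT
Step 3: 6 trees catch fire, 7 burn out
  FT.TT
  .FTTF
  .....
  .....
  .....
  .FF.F

FT.TT
.FTTF
.....
.....
.....
.FF.F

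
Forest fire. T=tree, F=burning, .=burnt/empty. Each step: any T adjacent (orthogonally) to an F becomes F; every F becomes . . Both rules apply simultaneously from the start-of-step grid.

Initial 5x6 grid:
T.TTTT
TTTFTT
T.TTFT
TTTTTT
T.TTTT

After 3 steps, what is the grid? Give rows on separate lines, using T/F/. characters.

Step 1: 6 trees catch fire, 2 burn out
  T.TFTT
  TTF.FT
  T.TF.F
  TTTTFT
  T.TTTT
Step 2: 8 trees catch fire, 6 burn out
  T.F.FT
  TF...F
  T.F...
  TTTF.F
  T.TTFT
Step 3: 5 trees catch fire, 8 burn out
  T....F
  F.....
  T.....
  TTF...
  T.TF.F

T....F
F.....
T.....
TTF...
T.TF.F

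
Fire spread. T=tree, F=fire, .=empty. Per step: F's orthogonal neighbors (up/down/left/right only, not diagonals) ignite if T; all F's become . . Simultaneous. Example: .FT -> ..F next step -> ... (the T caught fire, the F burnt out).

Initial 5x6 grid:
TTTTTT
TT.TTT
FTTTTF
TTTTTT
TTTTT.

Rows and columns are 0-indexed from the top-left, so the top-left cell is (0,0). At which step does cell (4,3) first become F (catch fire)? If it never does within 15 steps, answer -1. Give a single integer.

Step 1: cell (4,3)='T' (+6 fires, +2 burnt)
Step 2: cell (4,3)='T' (+9 fires, +6 burnt)
Step 3: cell (4,3)='T' (+7 fires, +9 burnt)
Step 4: cell (4,3)='F' (+4 fires, +7 burnt)
  -> target ignites at step 4
Step 5: cell (4,3)='.' (+0 fires, +4 burnt)
  fire out at step 5

4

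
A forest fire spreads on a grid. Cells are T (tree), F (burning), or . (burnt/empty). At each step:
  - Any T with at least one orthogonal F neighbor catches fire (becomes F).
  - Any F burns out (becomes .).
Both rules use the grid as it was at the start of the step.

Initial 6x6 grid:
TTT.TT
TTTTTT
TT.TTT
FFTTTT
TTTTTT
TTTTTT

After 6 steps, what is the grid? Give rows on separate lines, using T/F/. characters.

Step 1: 5 trees catch fire, 2 burn out
  TTT.TT
  TTTTTT
  FF.TTT
  ..FTTT
  FFTTTT
  TTTTTT
Step 2: 6 trees catch fire, 5 burn out
  TTT.TT
  FFTTTT
  ...TTT
  ...FTT
  ..FTTT
  FFTTTT
Step 3: 7 trees catch fire, 6 burn out
  FFT.TT
  ..FTTT
  ...FTT
  ....FT
  ...FTT
  ..FTTT
Step 4: 6 trees catch fire, 7 burn out
  ..F.TT
  ...FTT
  ....FT
  .....F
  ....FT
  ...FTT
Step 5: 4 trees catch fire, 6 burn out
  ....TT
  ....FT
  .....F
  ......
  .....F
  ....FT
Step 6: 3 trees catch fire, 4 burn out
  ....FT
  .....F
  ......
  ......
  ......
  .....F

....FT
.....F
......
......
......
.....F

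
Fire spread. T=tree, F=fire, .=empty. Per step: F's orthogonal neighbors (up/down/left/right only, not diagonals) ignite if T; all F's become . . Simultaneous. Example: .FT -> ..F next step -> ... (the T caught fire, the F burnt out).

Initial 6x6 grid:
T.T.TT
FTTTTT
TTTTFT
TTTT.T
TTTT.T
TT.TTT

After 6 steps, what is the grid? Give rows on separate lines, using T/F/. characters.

Step 1: 6 trees catch fire, 2 burn out
  F.T.TT
  .FTTFT
  FTTF.F
  TTTT.T
  TTTT.T
  TT.TTT
Step 2: 9 trees catch fire, 6 burn out
  ..T.FT
  ..FF.F
  .FF...
  FTTF.F
  TTTT.T
  TT.TTT
Step 3: 7 trees catch fire, 9 burn out
  ..F..F
  ......
  ......
  .FF...
  FTTF.F
  TT.TTT
Step 4: 5 trees catch fire, 7 burn out
  ......
  ......
  ......
  ......
  .FF...
  FT.FTF
Step 5: 2 trees catch fire, 5 burn out
  ......
  ......
  ......
  ......
  ......
  .F..F.
Step 6: 0 trees catch fire, 2 burn out
  ......
  ......
  ......
  ......
  ......
  ......

......
......
......
......
......
......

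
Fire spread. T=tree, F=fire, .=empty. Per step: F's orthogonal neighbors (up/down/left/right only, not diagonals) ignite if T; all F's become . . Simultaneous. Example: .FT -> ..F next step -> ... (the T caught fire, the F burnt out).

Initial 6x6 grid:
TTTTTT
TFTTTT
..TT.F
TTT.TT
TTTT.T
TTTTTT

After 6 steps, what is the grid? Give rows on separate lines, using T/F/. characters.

Step 1: 5 trees catch fire, 2 burn out
  TFTTTT
  F.FTTF
  ..TT..
  TTT.TF
  TTTT.T
  TTTTTT
Step 2: 8 trees catch fire, 5 burn out
  F.FTTF
  ...FF.
  ..FT..
  TTT.F.
  TTTT.F
  TTTTTT
Step 3: 5 trees catch fire, 8 burn out
  ...FF.
  ......
  ...F..
  TTF...
  TTTT..
  TTTTTF
Step 4: 3 trees catch fire, 5 burn out
  ......
  ......
  ......
  TF....
  TTFT..
  TTTTF.
Step 5: 5 trees catch fire, 3 burn out
  ......
  ......
  ......
  F.....
  TF.F..
  TTFF..
Step 6: 2 trees catch fire, 5 burn out
  ......
  ......
  ......
  ......
  F.....
  TF....

......
......
......
......
F.....
TF....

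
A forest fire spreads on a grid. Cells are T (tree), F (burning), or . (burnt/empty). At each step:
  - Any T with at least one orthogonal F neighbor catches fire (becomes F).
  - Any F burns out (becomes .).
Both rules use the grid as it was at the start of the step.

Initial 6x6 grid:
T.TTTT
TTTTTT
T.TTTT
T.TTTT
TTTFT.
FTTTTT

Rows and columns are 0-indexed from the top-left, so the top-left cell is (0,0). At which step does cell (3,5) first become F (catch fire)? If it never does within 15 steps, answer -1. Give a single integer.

Step 1: cell (3,5)='T' (+6 fires, +2 burnt)
Step 2: cell (3,5)='T' (+7 fires, +6 burnt)
Step 3: cell (3,5)='F' (+6 fires, +7 burnt)
  -> target ignites at step 3
Step 4: cell (3,5)='.' (+5 fires, +6 burnt)
Step 5: cell (3,5)='.' (+5 fires, +5 burnt)
Step 6: cell (3,5)='.' (+1 fires, +5 burnt)
Step 7: cell (3,5)='.' (+0 fires, +1 burnt)
  fire out at step 7

3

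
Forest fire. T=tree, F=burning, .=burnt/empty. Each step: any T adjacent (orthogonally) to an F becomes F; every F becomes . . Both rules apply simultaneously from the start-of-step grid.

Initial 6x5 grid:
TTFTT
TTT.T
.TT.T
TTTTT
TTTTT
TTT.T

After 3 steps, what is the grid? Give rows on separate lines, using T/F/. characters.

Step 1: 3 trees catch fire, 1 burn out
  TF.FT
  TTF.T
  .TT.T
  TTTTT
  TTTTT
  TTT.T
Step 2: 4 trees catch fire, 3 burn out
  F...F
  TF..T
  .TF.T
  TTTTT
  TTTTT
  TTT.T
Step 3: 4 trees catch fire, 4 burn out
  .....
  F...F
  .F..T
  TTFTT
  TTTTT
  TTT.T

.....
F...F
.F..T
TTFTT
TTTTT
TTT.T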